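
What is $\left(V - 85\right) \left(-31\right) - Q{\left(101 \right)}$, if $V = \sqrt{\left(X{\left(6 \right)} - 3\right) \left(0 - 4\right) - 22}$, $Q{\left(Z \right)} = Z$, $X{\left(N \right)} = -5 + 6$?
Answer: $2534 - 31 i \sqrt{14} \approx 2534.0 - 115.99 i$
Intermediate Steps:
$X{\left(N \right)} = 1$
$V = i \sqrt{14}$ ($V = \sqrt{\left(1 - 3\right) \left(0 - 4\right) - 22} = \sqrt{\left(-2\right) \left(-4\right) - 22} = \sqrt{8 - 22} = \sqrt{-14} = i \sqrt{14} \approx 3.7417 i$)
$\left(V - 85\right) \left(-31\right) - Q{\left(101 \right)} = \left(i \sqrt{14} - 85\right) \left(-31\right) - 101 = \left(-85 + i \sqrt{14}\right) \left(-31\right) - 101 = \left(2635 - 31 i \sqrt{14}\right) - 101 = 2534 - 31 i \sqrt{14}$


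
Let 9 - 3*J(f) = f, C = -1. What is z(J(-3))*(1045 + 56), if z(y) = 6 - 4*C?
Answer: 11010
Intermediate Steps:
J(f) = 3 - f/3
z(y) = 10 (z(y) = 6 - 4*(-1) = 6 + 4 = 10)
z(J(-3))*(1045 + 56) = 10*(1045 + 56) = 10*1101 = 11010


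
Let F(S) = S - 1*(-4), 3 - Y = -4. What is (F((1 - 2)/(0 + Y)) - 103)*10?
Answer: -6940/7 ≈ -991.43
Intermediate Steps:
Y = 7 (Y = 3 - 1*(-4) = 3 + 4 = 7)
F(S) = 4 + S (F(S) = S + 4 = 4 + S)
(F((1 - 2)/(0 + Y)) - 103)*10 = ((4 + (1 - 2)/(0 + 7)) - 103)*10 = ((4 - 1/7) - 103)*10 = (27/7 - 103)*10 = -694/7*10 = -6940/7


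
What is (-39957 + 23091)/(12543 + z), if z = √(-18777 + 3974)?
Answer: -936063/696202 + 8433*I*√14803/78670826 ≈ -1.3445 + 0.013042*I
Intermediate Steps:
z = I*√14803 (z = √(-14803) = I*√14803 ≈ 121.67*I)
(-39957 + 23091)/(12543 + z) = (-39957 + 23091)/(12543 + I*√14803) = -16866/(12543 + I*√14803)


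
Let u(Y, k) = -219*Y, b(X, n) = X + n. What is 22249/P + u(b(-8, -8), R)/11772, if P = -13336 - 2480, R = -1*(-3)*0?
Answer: -5735999/5171832 ≈ -1.1091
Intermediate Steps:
R = 0 (R = 3*0 = 0)
P = -15816
22249/P + u(b(-8, -8), R)/11772 = 22249/(-15816) - 219*(-8 - 8)/11772 = 22249*(-1/15816) - 219*(-16)*(1/11772) = -22249/15816 + 3504*(1/11772) = -22249/15816 + 292/981 = -5735999/5171832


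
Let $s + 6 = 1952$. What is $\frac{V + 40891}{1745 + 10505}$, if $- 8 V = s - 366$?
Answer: $\frac{81387}{24500} \approx 3.3219$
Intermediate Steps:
$s = 1946$ ($s = -6 + 1952 = 1946$)
$V = - \frac{395}{2}$ ($V = - \frac{1946 - 366}{8} = \left(- \frac{1}{8}\right) 1580 = - \frac{395}{2} \approx -197.5$)
$\frac{V + 40891}{1745 + 10505} = \frac{- \frac{395}{2} + 40891}{1745 + 10505} = \frac{81387}{2 \cdot 12250} = \frac{81387}{2} \cdot \frac{1}{12250} = \frac{81387}{24500}$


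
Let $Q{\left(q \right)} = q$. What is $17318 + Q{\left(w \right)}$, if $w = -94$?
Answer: $17224$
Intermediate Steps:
$17318 + Q{\left(w \right)} = 17318 - 94 = 17224$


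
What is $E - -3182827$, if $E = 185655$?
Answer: $3368482$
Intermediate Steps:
$E - -3182827 = 185655 - -3182827 = 185655 + 3182827 = 3368482$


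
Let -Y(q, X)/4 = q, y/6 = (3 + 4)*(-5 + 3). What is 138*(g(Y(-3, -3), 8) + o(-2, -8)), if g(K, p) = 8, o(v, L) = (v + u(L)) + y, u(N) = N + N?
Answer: -12972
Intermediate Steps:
u(N) = 2*N
y = -84 (y = 6*((3 + 4)*(-5 + 3)) = 6*(7*(-2)) = 6*(-14) = -84)
Y(q, X) = -4*q
o(v, L) = -84 + v + 2*L (o(v, L) = (v + 2*L) - 84 = -84 + v + 2*L)
138*(g(Y(-3, -3), 8) + o(-2, -8)) = 138*(8 + (-84 - 2 + 2*(-8))) = 138*(8 + (-84 - 2 - 16)) = 138*(8 - 102) = 138*(-94) = -12972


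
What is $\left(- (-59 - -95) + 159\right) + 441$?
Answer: $564$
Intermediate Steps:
$\left(- (-59 - -95) + 159\right) + 441 = \left(- (-59 + 95) + 159\right) + 441 = \left(\left(-1\right) 36 + 159\right) + 441 = \left(-36 + 159\right) + 441 = 123 + 441 = 564$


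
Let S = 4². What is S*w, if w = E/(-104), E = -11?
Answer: 22/13 ≈ 1.6923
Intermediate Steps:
S = 16
w = 11/104 (w = -11/(-104) = -11*(-1/104) = 11/104 ≈ 0.10577)
S*w = 16*(11/104) = 22/13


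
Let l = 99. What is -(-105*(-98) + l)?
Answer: -10389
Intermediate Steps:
-(-105*(-98) + l) = -(-105*(-98) + 99) = -(10290 + 99) = -1*10389 = -10389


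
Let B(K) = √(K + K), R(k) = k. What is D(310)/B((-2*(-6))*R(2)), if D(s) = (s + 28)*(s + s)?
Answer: 52390*√3/3 ≈ 30247.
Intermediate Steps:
B(K) = √2*√K (B(K) = √(2*K) = √2*√K)
D(s) = 2*s*(28 + s) (D(s) = (28 + s)*(2*s) = 2*s*(28 + s))
D(310)/B((-2*(-6))*R(2)) = (2*310*(28 + 310))/((√2*√(-2*(-6)*2))) = (2*310*338)/((√2*√(12*2))) = 209560/((√2*√24)) = 209560/((√2*(2*√6))) = 209560/((4*√3)) = 209560*(√3/12) = 52390*√3/3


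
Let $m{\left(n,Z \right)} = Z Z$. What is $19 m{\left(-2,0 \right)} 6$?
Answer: $0$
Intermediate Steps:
$m{\left(n,Z \right)} = Z^{2}$
$19 m{\left(-2,0 \right)} 6 = 19 \cdot 0^{2} \cdot 6 = 19 \cdot 0 \cdot 6 = 0 \cdot 6 = 0$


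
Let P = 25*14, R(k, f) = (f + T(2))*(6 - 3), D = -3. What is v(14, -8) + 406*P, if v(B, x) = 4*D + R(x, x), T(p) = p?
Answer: 142070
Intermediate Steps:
R(k, f) = 6 + 3*f (R(k, f) = (f + 2)*(6 - 3) = (2 + f)*3 = 6 + 3*f)
v(B, x) = -6 + 3*x (v(B, x) = 4*(-3) + (6 + 3*x) = -12 + (6 + 3*x) = -6 + 3*x)
P = 350
v(14, -8) + 406*P = (-6 + 3*(-8)) + 406*350 = (-6 - 24) + 142100 = -30 + 142100 = 142070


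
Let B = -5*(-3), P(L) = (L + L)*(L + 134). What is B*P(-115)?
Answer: -65550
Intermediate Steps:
P(L) = 2*L*(134 + L) (P(L) = (2*L)*(134 + L) = 2*L*(134 + L))
B = 15
B*P(-115) = 15*(2*(-115)*(134 - 115)) = 15*(2*(-115)*19) = 15*(-4370) = -65550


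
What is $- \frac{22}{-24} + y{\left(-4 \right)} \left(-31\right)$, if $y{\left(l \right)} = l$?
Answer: $\frac{1499}{12} \approx 124.92$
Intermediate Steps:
$- \frac{22}{-24} + y{\left(-4 \right)} \left(-31\right) = - \frac{22}{-24} - -124 = \left(-22\right) \left(- \frac{1}{24}\right) + 124 = \frac{11}{12} + 124 = \frac{1499}{12}$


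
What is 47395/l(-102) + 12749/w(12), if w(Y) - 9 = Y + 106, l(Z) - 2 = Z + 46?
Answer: -5330719/6858 ≈ -777.30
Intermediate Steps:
l(Z) = 48 + Z (l(Z) = 2 + (Z + 46) = 2 + (46 + Z) = 48 + Z)
w(Y) = 115 + Y (w(Y) = 9 + (Y + 106) = 9 + (106 + Y) = 115 + Y)
47395/l(-102) + 12749/w(12) = 47395/(48 - 102) + 12749/(115 + 12) = 47395/(-54) + 12749/127 = 47395*(-1/54) + 12749*(1/127) = -47395/54 + 12749/127 = -5330719/6858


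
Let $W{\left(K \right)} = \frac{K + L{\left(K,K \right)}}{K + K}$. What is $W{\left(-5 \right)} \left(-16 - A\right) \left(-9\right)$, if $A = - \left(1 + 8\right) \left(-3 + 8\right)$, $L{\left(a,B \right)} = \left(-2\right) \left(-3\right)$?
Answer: $\frac{261}{10} \approx 26.1$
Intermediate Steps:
$L{\left(a,B \right)} = 6$
$W{\left(K \right)} = \frac{6 + K}{2 K}$ ($W{\left(K \right)} = \frac{K + 6}{K + K} = \frac{6 + K}{2 K}$)
$A = -45$ ($A = - 9 \cdot 5 = \left(-1\right) 45 = -45$)
$W{\left(-5 \right)} \left(-16 - A\right) \left(-9\right) = \frac{6 - 5}{2 \left(-5\right)} \left(-16 - -45\right) \left(-9\right) = \frac{1}{2} \left(- \frac{1}{5}\right) 1 \left(-16 + 45\right) \left(-9\right) = \left(- \frac{1}{10}\right) 29 \left(-9\right) = \left(- \frac{29}{10}\right) \left(-9\right) = \frac{261}{10}$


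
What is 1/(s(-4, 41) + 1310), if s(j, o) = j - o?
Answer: 1/1265 ≈ 0.00079051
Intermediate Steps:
1/(s(-4, 41) + 1310) = 1/((-4 - 1*41) + 1310) = 1/((-4 - 41) + 1310) = 1/(-45 + 1310) = 1/1265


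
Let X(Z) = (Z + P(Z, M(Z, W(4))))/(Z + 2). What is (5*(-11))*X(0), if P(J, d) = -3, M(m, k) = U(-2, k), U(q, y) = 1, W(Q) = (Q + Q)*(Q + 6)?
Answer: 165/2 ≈ 82.500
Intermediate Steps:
W(Q) = 2*Q*(6 + Q) (W(Q) = (2*Q)*(6 + Q) = 2*Q*(6 + Q))
M(m, k) = 1
X(Z) = (-3 + Z)/(2 + Z) (X(Z) = (Z - 3)/(Z + 2) = (-3 + Z)/(2 + Z))
(5*(-11))*X(0) = (5*(-11))*((-3 + 0)/(2 + 0)) = -55*(-3)/2 = -55*(-3/2) = 165/2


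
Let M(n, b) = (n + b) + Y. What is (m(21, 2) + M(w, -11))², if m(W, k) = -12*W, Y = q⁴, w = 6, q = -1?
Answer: 65536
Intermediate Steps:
Y = 1 (Y = (-1)⁴ = 1)
M(n, b) = 1 + b + n (M(n, b) = (n + b) + 1 = (b + n) + 1 = 1 + b + n)
(m(21, 2) + M(w, -11))² = (-12*21 + (1 - 11 + 6))² = (-252 - 4)² = (-256)² = 65536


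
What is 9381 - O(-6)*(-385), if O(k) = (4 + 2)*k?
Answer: -4479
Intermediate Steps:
O(k) = 6*k
9381 - O(-6)*(-385) = 9381 - 6*(-6)*(-385) = 9381 - (-36)*(-385) = 9381 - 1*13860 = 9381 - 13860 = -4479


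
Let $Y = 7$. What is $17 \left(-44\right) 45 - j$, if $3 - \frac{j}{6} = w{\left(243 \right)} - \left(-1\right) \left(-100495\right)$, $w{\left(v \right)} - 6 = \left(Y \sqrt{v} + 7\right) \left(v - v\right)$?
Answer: $-636612$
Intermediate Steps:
$w{\left(v \right)} = 6$ ($w{\left(v \right)} = 6 + \left(7 \sqrt{v} + 7\right) \left(v - v\right) = 6 + \left(7 + 7 \sqrt{v}\right) 0 = 6 + 0 = 6$)
$j = 602952$ ($j = 18 - 6 \left(6 - \left(-1\right) \left(-100495\right)\right) = 18 - 6 \left(6 - 100495\right) = 18 - -602934 = 18 + 602934 = 602952$)
$17 \left(-44\right) 45 - j = 17 \left(-44\right) 45 - 602952 = \left(-748\right) 45 - 602952 = -33660 - 602952 = -636612$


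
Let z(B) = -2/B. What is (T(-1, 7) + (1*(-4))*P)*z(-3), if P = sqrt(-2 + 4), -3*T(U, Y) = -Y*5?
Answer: 70/9 - 8*sqrt(2)/3 ≈ 4.0065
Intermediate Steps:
T(U, Y) = 5*Y/3 (T(U, Y) = -(-Y)*5/3 = -(-5)*Y/3 = 5*Y/3)
P = sqrt(2) ≈ 1.4142
(T(-1, 7) + (1*(-4))*P)*z(-3) = ((5/3)*7 + (1*(-4))*sqrt(2))*(-2/(-3)) = (35/3 - 4*sqrt(2))*(-2*(-1/3)) = (35/3 - 4*sqrt(2))*(2/3) = 70/9 - 8*sqrt(2)/3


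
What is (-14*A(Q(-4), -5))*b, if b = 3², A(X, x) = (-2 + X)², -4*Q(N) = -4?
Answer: -126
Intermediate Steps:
Q(N) = 1 (Q(N) = -¼*(-4) = 1)
b = 9
(-14*A(Q(-4), -5))*b = -14*(-2 + 1)²*9 = -14*(-1)²*9 = -14*1*9 = -14*9 = -126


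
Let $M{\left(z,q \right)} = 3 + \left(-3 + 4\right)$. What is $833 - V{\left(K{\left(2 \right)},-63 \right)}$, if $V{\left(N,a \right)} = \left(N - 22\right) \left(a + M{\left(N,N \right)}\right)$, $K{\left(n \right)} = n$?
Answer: $-347$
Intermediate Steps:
$M{\left(z,q \right)} = 4$ ($M{\left(z,q \right)} = 3 + 1 = 4$)
$V{\left(N,a \right)} = \left(-22 + N\right) \left(4 + a\right)$ ($V{\left(N,a \right)} = \left(N - 22\right) \left(a + 4\right) = \left(-22 + N\right) \left(4 + a\right)$)
$833 - V{\left(K{\left(2 \right)},-63 \right)} = 833 - \left(-88 - -1386 + 4 \cdot 2 + 2 \left(-63\right)\right) = 833 - \left(-88 + 1386 + 8 - 126\right) = 833 - 1180 = -347$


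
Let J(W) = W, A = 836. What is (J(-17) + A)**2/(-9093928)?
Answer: -670761/9093928 ≈ -0.073759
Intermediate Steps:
(J(-17) + A)**2/(-9093928) = (-17 + 836)**2/(-9093928) = 819**2*(-1/9093928) = 670761*(-1/9093928) = -670761/9093928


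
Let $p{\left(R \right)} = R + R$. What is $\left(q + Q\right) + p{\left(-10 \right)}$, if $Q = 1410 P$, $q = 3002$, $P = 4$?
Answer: $8622$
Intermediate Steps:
$p{\left(R \right)} = 2 R$
$Q = 5640$ ($Q = 1410 \cdot 4 = 5640$)
$\left(q + Q\right) + p{\left(-10 \right)} = \left(3002 + 5640\right) + 2 \left(-10\right) = 8642 - 20 = 8622$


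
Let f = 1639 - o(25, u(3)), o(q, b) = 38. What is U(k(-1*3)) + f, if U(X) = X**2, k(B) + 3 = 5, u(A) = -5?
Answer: 1605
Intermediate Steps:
k(B) = 2 (k(B) = -3 + 5 = 2)
f = 1601 (f = 1639 - 1*38 = 1639 - 38 = 1601)
U(k(-1*3)) + f = 2**2 + 1601 = 4 + 1601 = 1605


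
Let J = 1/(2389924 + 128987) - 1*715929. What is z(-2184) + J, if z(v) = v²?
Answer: 10211481313498/2518911 ≈ 4.0539e+6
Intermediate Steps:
J = -1803361433318/2518911 (J = 1/2518911 - 715929 = -1803361433318/2518911 ≈ -7.1593e+5)
z(-2184) + J = (-2184)² - 1803361433318/2518911 = 4769856 - 1803361433318/2518911 = 10211481313498/2518911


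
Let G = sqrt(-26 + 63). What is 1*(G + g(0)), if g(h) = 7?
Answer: 7 + sqrt(37) ≈ 13.083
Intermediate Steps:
G = sqrt(37) ≈ 6.0828
1*(G + g(0)) = 1*(sqrt(37) + 7) = 1*(7 + sqrt(37)) = 7 + sqrt(37)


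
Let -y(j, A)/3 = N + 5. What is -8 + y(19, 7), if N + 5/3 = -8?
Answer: 6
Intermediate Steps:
N = -29/3 (N = -5/3 - 8 = -29/3 ≈ -9.6667)
y(j, A) = 14 (y(j, A) = -3*(-29/3 + 5) = -3*(-14/3) = 14)
-8 + y(19, 7) = -8 + 14 = 6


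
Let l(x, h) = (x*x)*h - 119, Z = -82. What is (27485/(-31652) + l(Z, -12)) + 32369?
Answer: -1533187061/31652 ≈ -48439.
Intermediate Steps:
l(x, h) = -119 + h*x**2 (l(x, h) = x**2*h - 119 = h*x**2 - 119 = -119 + h*x**2)
(27485/(-31652) + l(Z, -12)) + 32369 = (27485/(-31652) + (-119 - 12*(-82)**2)) + 32369 = (27485*(-1/31652) + (-119 - 12*6724)) + 32369 = (-27485/31652 + (-119 - 80688)) + 32369 = (-27485/31652 - 80807) + 32369 = -2557730649/31652 + 32369 = -1533187061/31652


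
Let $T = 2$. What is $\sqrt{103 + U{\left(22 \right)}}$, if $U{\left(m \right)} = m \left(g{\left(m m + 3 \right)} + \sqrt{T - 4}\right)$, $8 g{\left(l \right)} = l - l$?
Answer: $\sqrt{103 + 22 i \sqrt{2}} \approx 10.261 + 1.516 i$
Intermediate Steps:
$g{\left(l \right)} = 0$ ($g{\left(l \right)} = \frac{l - l}{8} = \frac{1}{8} \cdot 0 = 0$)
$U{\left(m \right)} = i m \sqrt{2}$ ($U{\left(m \right)} = m \left(0 + \sqrt{2 - 4}\right) = m \left(0 + \sqrt{-2}\right) = m \left(0 + i \sqrt{2}\right) = m i \sqrt{2} = i m \sqrt{2}$)
$\sqrt{103 + U{\left(22 \right)}} = \sqrt{103 + i 22 \sqrt{2}} = \sqrt{103 + 22 i \sqrt{2}}$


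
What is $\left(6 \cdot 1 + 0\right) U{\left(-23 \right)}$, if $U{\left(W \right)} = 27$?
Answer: $162$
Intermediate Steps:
$\left(6 \cdot 1 + 0\right) U{\left(-23 \right)} = \left(6 \cdot 1 + 0\right) 27 = \left(6 + 0\right) 27 = 6 \cdot 27 = 162$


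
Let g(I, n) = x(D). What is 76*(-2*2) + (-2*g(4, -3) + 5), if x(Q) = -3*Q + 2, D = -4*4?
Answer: -399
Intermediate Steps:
D = -16
x(Q) = 2 - 3*Q
g(I, n) = 50 (g(I, n) = 2 - 3*(-16) = 2 + 48 = 50)
76*(-2*2) + (-2*g(4, -3) + 5) = 76*(-2*2) + (-2*50 + 5) = 76*(-4) + (-100 + 5) = -304 - 95 = -399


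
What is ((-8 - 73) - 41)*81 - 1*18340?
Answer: -28222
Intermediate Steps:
((-8 - 73) - 41)*81 - 1*18340 = (-81 - 41)*81 - 18340 = -122*81 - 18340 = -9882 - 18340 = -28222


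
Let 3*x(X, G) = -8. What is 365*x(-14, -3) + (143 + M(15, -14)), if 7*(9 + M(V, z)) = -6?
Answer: -17644/21 ≈ -840.19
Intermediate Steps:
x(X, G) = -8/3 (x(X, G) = (⅓)*(-8) = -8/3)
M(V, z) = -69/7 (M(V, z) = -9 + (⅐)*(-6) = -9 - 6/7 = -69/7)
365*x(-14, -3) + (143 + M(15, -14)) = 365*(-8/3) + (143 - 69/7) = -2920/3 + 932/7 = -17644/21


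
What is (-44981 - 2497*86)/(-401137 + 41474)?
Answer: 259723/359663 ≈ 0.72213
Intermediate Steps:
(-44981 - 2497*86)/(-401137 + 41474) = (-44981 - 214742)/(-359663) = -259723*(-1/359663) = 259723/359663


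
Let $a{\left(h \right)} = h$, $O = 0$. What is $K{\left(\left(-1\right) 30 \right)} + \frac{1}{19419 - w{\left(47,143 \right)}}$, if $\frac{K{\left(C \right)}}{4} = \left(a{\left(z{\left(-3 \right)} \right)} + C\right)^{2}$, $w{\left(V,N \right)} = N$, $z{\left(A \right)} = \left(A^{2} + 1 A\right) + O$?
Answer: $\frac{44411905}{19276} \approx 2304.0$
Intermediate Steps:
$z{\left(A \right)} = A + A^{2}$ ($z{\left(A \right)} = \left(A^{2} + 1 A\right) + 0 = \left(A^{2} + A\right) + 0 = \left(A + A^{2}\right) + 0 = A + A^{2}$)
$K{\left(C \right)} = 4 \left(6 + C\right)^{2}$ ($K{\left(C \right)} = 4 \left(- 3 \left(1 - 3\right) + C\right)^{2} = 4 \left(\left(-3\right) \left(-2\right) + C\right)^{2} = 4 \left(6 + C\right)^{2}$)
$K{\left(\left(-1\right) 30 \right)} + \frac{1}{19419 - w{\left(47,143 \right)}} = 4 \left(6 - 30\right)^{2} + \frac{1}{19419 - 143} = 4 \left(-24\right)^{2} + \frac{1}{19276} = 4 \cdot 576 + \frac{1}{19276} = 2304 + \frac{1}{19276} = \frac{44411905}{19276}$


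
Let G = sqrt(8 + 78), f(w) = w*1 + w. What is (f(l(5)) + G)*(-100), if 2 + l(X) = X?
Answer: -600 - 100*sqrt(86) ≈ -1527.4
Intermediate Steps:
l(X) = -2 + X
f(w) = 2*w (f(w) = w + w = 2*w)
G = sqrt(86) ≈ 9.2736
(f(l(5)) + G)*(-100) = (2*(-2 + 5) + sqrt(86))*(-100) = (2*3 + sqrt(86))*(-100) = (6 + sqrt(86))*(-100) = -600 - 100*sqrt(86)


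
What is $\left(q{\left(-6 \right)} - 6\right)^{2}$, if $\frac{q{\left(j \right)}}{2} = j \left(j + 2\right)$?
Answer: $1764$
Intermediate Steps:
$q{\left(j \right)} = 2 j \left(2 + j\right)$ ($q{\left(j \right)} = 2 j \left(j + 2\right) = 2 j \left(2 + j\right)$)
$\left(q{\left(-6 \right)} - 6\right)^{2} = \left(2 \left(-6\right) \left(2 - 6\right) - 6\right)^{2} = \left(2 \left(-6\right) \left(-4\right) - 6\right)^{2} = \left(48 - 6\right)^{2} = 42^{2} = 1764$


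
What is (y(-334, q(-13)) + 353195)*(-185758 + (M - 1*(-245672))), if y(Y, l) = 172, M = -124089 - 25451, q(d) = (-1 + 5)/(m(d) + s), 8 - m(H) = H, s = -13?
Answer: -31670870742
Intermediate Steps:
m(H) = 8 - H
q(d) = 4/(-5 - d) (q(d) = (-1 + 5)/((8 - d) - 13) = 4/(-5 - d))
M = -149540
(y(-334, q(-13)) + 353195)*(-185758 + (M - 1*(-245672))) = (172 + 353195)*(-185758 + (-149540 - 1*(-245672))) = 353367*(-185758 + (-149540 + 245672)) = 353367*(-185758 + 96132) = 353367*(-89626) = -31670870742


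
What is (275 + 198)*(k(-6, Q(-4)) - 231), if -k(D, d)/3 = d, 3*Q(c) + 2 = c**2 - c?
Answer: -117777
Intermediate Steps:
Q(c) = -2/3 - c/3 + c**2/3 (Q(c) = -2/3 + (c**2 - c)/3 = -2/3 + (-c/3 + c**2/3) = -2/3 - c/3 + c**2/3)
k(D, d) = -3*d
(275 + 198)*(k(-6, Q(-4)) - 231) = (275 + 198)*(-3*(-2/3 - 1/3*(-4) + (1/3)*(-4)**2) - 231) = 473*(-3*(-2/3 + 4/3 + (1/3)*16) - 231) = 473*(-3*(-2/3 + 4/3 + 16/3) - 231) = 473*(-3*6 - 231) = 473*(-18 - 231) = 473*(-249) = -117777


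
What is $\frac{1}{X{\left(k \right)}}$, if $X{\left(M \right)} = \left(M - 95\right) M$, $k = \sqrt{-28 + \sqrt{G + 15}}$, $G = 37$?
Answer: $\frac{i \sqrt{2}}{2 \left(95 \sqrt{14 - \sqrt{13}} + i \sqrt{26} - 14 i \sqrt{2}\right)} \approx -0.00011055 + 0.0023034 i$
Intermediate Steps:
$k = \sqrt{-28 + 2 \sqrt{13}}$ ($k = \sqrt{-28 + \sqrt{37 + 15}} = \sqrt{-28 + \sqrt{52}} = \sqrt{-28 + 2 \sqrt{13}} \approx 4.5595 i$)
$X{\left(M \right)} = M \left(-95 + M\right)$ ($X{\left(M \right)} = \left(-95 + M\right) M = M \left(-95 + M\right)$)
$\frac{1}{X{\left(k \right)}} = \frac{1}{\sqrt{-28 + 2 \sqrt{13}} \left(-95 + \sqrt{-28 + 2 \sqrt{13}}\right)} = \frac{1}{\left(-95 + \sqrt{-28 + 2 \sqrt{13}}\right) \sqrt{-28 + 2 \sqrt{13}}}$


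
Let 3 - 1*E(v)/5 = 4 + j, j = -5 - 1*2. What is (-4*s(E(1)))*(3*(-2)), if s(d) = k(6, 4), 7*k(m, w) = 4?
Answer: 96/7 ≈ 13.714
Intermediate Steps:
j = -7 (j = -5 - 2 = -7)
E(v) = 30 (E(v) = 15 - 5*(4 - 7) = 15 - 5*(-3) = 15 + 15 = 30)
k(m, w) = 4/7 (k(m, w) = (1/7)*4 = 4/7)
s(d) = 4/7
(-4*s(E(1)))*(3*(-2)) = (-4*4/7)*(3*(-2)) = -16/7*(-6) = 96/7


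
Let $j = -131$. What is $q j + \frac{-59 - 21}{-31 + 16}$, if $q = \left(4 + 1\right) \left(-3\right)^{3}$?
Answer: $\frac{53071}{3} \approx 17690.0$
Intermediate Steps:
$q = -135$ ($q = 5 \left(-27\right) = -135$)
$q j + \frac{-59 - 21}{-31 + 16} = \left(-135\right) \left(-131\right) + \frac{-59 - 21}{-31 + 16} = 17685 - \frac{80}{-15} = 17685 - - \frac{16}{3} = 17685 + \frac{16}{3} = \frac{53071}{3}$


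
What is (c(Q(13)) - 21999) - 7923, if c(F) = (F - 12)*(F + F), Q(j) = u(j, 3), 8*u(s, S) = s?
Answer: -958583/32 ≈ -29956.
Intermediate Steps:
u(s, S) = s/8
Q(j) = j/8
c(F) = 2*F*(-12 + F) (c(F) = (-12 + F)*(2*F) = 2*F*(-12 + F))
(c(Q(13)) - 21999) - 7923 = (2*((1/8)*13)*(-12 + (1/8)*13) - 21999) - 7923 = (2*(13/8)*(-12 + 13/8) - 21999) - 7923 = (2*(13/8)*(-83/8) - 21999) - 7923 = (-1079/32 - 21999) - 7923 = -705047/32 - 7923 = -958583/32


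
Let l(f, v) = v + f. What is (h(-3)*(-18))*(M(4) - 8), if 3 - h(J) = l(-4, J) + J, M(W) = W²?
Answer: -1872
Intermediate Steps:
l(f, v) = f + v
h(J) = 7 - 2*J (h(J) = 3 - ((-4 + J) + J) = 3 - (-4 + 2*J) = 3 + (4 - 2*J) = 7 - 2*J)
(h(-3)*(-18))*(M(4) - 8) = ((7 - 2*(-3))*(-18))*(4² - 8) = ((7 + 6)*(-18))*(16 - 8) = (13*(-18))*8 = -234*8 = -1872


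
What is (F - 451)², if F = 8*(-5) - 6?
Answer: 247009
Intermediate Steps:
F = -46 (F = -40 - 6 = -46)
(F - 451)² = (-46 - 451)² = (-497)² = 247009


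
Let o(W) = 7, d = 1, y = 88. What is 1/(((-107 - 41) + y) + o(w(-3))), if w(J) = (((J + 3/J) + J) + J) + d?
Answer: -1/53 ≈ -0.018868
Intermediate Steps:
w(J) = 1 + 3*J + 3/J (w(J) = (((J + 3/J) + J) + J) + 1 = ((2*J + 3/J) + J) + 1 = (3*J + 3/J) + 1 = 1 + 3*J + 3/J)
1/(((-107 - 41) + y) + o(w(-3))) = 1/(((-107 - 41) + 88) + 7) = 1/((-148 + 88) + 7) = 1/(-60 + 7) = 1/(-53) = -1/53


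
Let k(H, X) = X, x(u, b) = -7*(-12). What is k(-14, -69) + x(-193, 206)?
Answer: 15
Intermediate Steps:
x(u, b) = 84
k(-14, -69) + x(-193, 206) = -69 + 84 = 15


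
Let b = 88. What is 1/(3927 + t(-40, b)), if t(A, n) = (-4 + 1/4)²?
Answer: 16/63057 ≈ 0.00025374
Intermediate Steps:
t(A, n) = 225/16 (t(A, n) = (-4 + ¼)² = (-15/4)² = 225/16)
1/(3927 + t(-40, b)) = 1/(3927 + 225/16) = 1/(63057/16) = 16/63057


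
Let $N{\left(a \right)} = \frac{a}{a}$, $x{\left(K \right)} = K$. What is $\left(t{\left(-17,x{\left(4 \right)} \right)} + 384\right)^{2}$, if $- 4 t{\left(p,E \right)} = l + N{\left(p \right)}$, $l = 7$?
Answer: $145924$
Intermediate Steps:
$N{\left(a \right)} = 1$
$t{\left(p,E \right)} = -2$ ($t{\left(p,E \right)} = - \frac{7 + 1}{4} = \left(- \frac{1}{4}\right) 8 = -2$)
$\left(t{\left(-17,x{\left(4 \right)} \right)} + 384\right)^{2} = \left(-2 + 384\right)^{2} = 382^{2} = 145924$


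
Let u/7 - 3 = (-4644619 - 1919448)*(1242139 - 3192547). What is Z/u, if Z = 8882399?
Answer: 8882399/89618261525373 ≈ 9.9114e-8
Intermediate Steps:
u = 89618261525373 (u = 21 + 7*((-4644619 - 1919448)*(1242139 - 3192547)) = 21 + 7*(-6564067*(-1950408)) = 21 + 7*12802608789336 = 21 + 89618261525352 = 89618261525373)
Z/u = 8882399/89618261525373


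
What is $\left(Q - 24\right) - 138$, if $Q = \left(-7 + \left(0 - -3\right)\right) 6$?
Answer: $-186$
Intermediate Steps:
$Q = -24$ ($Q = \left(-7 + \left(0 + 3\right)\right) 6 = \left(-7 + 3\right) 6 = \left(-4\right) 6 = -24$)
$\left(Q - 24\right) - 138 = \left(-24 - 24\right) - 138 = -48 - 138 = -186$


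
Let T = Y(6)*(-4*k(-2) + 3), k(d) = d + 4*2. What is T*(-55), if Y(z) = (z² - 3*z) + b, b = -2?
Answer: 18480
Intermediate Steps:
k(d) = 8 + d (k(d) = d + 8 = 8 + d)
Y(z) = -2 + z² - 3*z (Y(z) = (z² - 3*z) - 2 = -2 + z² - 3*z)
T = -336 (T = (-2 + 6² - 3*6)*(-4*(8 - 2) + 3) = (-2 + 36 - 18)*(-4*6 + 3) = 16*(-24 + 3) = 16*(-21) = -336)
T*(-55) = -336*(-55) = 18480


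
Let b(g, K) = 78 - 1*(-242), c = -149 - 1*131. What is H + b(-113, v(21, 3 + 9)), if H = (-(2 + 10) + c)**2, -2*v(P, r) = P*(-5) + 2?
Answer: 85584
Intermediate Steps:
c = -280 (c = -149 - 131 = -280)
v(P, r) = -1 + 5*P/2 (v(P, r) = -(P*(-5) + 2)/2 = -(-5*P + 2)/2 = -(2 - 5*P)/2 = -1 + 5*P/2)
b(g, K) = 320 (b(g, K) = 78 + 242 = 320)
H = 85264 (H = (-(2 + 10) - 280)**2 = (-1*12 - 280)**2 = (-12 - 280)**2 = (-292)**2 = 85264)
H + b(-113, v(21, 3 + 9)) = 85264 + 320 = 85584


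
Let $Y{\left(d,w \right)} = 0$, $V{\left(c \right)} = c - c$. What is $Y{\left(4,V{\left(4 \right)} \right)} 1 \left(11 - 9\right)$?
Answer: $0$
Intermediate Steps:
$V{\left(c \right)} = 0$
$Y{\left(4,V{\left(4 \right)} \right)} 1 \left(11 - 9\right) = 0 \cdot 1 \left(11 - 9\right) = 0 \cdot 2 = 0$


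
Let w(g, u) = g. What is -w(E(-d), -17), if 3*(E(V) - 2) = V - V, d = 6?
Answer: -2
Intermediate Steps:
E(V) = 2 (E(V) = 2 + (V - V)/3 = 2 + (⅓)*0 = 2 + 0 = 2)
-w(E(-d), -17) = -1*2 = -2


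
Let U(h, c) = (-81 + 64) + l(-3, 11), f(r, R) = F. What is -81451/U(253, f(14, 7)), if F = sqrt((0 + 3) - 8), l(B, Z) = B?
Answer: 81451/20 ≈ 4072.6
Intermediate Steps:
F = I*sqrt(5) (F = sqrt(3 - 8) = sqrt(-5) = I*sqrt(5) ≈ 2.2361*I)
f(r, R) = I*sqrt(5)
U(h, c) = -20 (U(h, c) = (-81 + 64) - 3 = -17 - 3 = -20)
-81451/U(253, f(14, 7)) = -81451/(-20) = -81451*(-1/20) = 81451/20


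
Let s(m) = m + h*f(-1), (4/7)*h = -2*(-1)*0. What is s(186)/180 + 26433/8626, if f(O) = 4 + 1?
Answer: 265099/64695 ≈ 4.0977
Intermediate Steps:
h = 0 (h = 7*(-2*(-1)*0)/4 = 7*(2*0)/4 = (7/4)*0 = 0)
f(O) = 5
s(m) = m (s(m) = m + 0*5 = m + 0 = m)
s(186)/180 + 26433/8626 = 186/180 + 26433/8626 = 186*(1/180) + 26433*(1/8626) = 31/30 + 26433/8626 = 265099/64695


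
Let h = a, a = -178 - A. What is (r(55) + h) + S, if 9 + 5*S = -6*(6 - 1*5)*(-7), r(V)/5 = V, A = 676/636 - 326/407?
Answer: 33436589/323565 ≈ 103.34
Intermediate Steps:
A = 16949/64713 (A = 676*(1/636) - 326*1/407 = 169/159 - 326/407 = 16949/64713 ≈ 0.26191)
r(V) = 5*V
a = -11535863/64713 (a = -178 - 1*16949/64713 = -178 - 16949/64713 = -11535863/64713 ≈ -178.26)
S = 33/5 (S = -9/5 + (-6*(6 - 1*5)*(-7))/5 = -9/5 + (-6*(6 - 5)*(-7))/5 = -9/5 + (-6*1*(-7))/5 = -9/5 + (-6*(-7))/5 = -9/5 + (⅕)*42 = -9/5 + 42/5 = 33/5 ≈ 6.6000)
h = -11535863/64713 ≈ -178.26
(r(55) + h) + S = (5*55 - 11535863/64713) + 33/5 = (275 - 11535863/64713) + 33/5 = 6260212/64713 + 33/5 = 33436589/323565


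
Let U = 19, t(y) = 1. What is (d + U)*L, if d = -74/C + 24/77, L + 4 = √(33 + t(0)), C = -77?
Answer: -892/11 + 223*√34/11 ≈ 37.118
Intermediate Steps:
L = -4 + √34 (L = -4 + √(33 + 1) = -4 + √34 ≈ 1.8310)
d = 14/11 (d = -74/(-77) + 24/77 = -74*(-1/77) + 24*(1/77) = 74/77 + 24/77 = 14/11 ≈ 1.2727)
(d + U)*L = (14/11 + 19)*(-4 + √34) = 223*(-4 + √34)/11 = -892/11 + 223*√34/11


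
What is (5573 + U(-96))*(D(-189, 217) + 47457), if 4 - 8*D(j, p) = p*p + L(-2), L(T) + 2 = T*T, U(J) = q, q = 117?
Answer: 946158805/4 ≈ 2.3654e+8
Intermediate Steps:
U(J) = 117
L(T) = -2 + T² (L(T) = -2 + T*T = -2 + T²)
D(j, p) = ¼ - p²/8 (D(j, p) = ½ - (p*p + (-2 + (-2)²))/8 = ½ - (p² + (-2 + 4))/8 = ½ - (p² + 2)/8 = ½ - (2 + p²)/8 = ½ + (-¼ - p²/8) = ¼ - p²/8)
(5573 + U(-96))*(D(-189, 217) + 47457) = (5573 + 117)*((¼ - ⅛*217²) + 47457) = 5690*((¼ - ⅛*47089) + 47457) = 5690*((¼ - 47089/8) + 47457) = 5690*(-47087/8 + 47457) = 5690*(332569/8) = 946158805/4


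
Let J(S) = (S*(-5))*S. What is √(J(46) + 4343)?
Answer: 9*I*√77 ≈ 78.975*I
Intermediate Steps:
J(S) = -5*S² (J(S) = (-5*S)*S = -5*S²)
√(J(46) + 4343) = √(-5*46² + 4343) = √(-5*2116 + 4343) = √(-10580 + 4343) = √(-6237) = 9*I*√77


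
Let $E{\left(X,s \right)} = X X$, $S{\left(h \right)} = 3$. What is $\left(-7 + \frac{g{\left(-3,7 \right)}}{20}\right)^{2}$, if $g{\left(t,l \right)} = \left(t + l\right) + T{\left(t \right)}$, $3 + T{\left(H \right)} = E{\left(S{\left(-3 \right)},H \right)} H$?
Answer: $\frac{6889}{100} \approx 68.89$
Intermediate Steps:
$E{\left(X,s \right)} = X^{2}$
$T{\left(H \right)} = -3 + 9 H$ ($T{\left(H \right)} = -3 + 3^{2} H = -3 + 9 H$)
$g{\left(t,l \right)} = -3 + l + 10 t$ ($g{\left(t,l \right)} = \left(t + l\right) + \left(-3 + 9 t\right) = \left(l + t\right) + \left(-3 + 9 t\right) = -3 + l + 10 t$)
$\left(-7 + \frac{g{\left(-3,7 \right)}}{20}\right)^{2} = \left(-7 + \frac{-3 + 7 + 10 \left(-3\right)}{20}\right)^{2} = \left(-7 + \left(-3 + 7 - 30\right) \frac{1}{20}\right)^{2} = \left(-7 - \frac{13}{10}\right)^{2} = \left(- \frac{83}{10}\right)^{2} = \frac{6889}{100}$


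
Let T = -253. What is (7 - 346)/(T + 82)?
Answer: 113/57 ≈ 1.9825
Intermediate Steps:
(7 - 346)/(T + 82) = (7 - 346)/(-253 + 82) = -339/(-171) = -339*(-1/171) = 113/57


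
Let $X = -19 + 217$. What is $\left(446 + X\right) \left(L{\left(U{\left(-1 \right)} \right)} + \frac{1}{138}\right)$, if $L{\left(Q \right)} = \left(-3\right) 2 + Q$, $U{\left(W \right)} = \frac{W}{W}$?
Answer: $- \frac{9646}{3} \approx -3215.3$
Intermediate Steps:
$U{\left(W \right)} = 1$
$L{\left(Q \right)} = -6 + Q$
$X = 198$
$\left(446 + X\right) \left(L{\left(U{\left(-1 \right)} \right)} + \frac{1}{138}\right) = \left(446 + 198\right) \left(\left(-6 + 1\right) + \frac{1}{138}\right) = 644 \left(-5 + \frac{1}{138}\right) = 644 \left(- \frac{689}{138}\right) = - \frac{9646}{3}$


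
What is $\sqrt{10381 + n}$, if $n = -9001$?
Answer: $2 \sqrt{345} \approx 37.148$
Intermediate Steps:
$\sqrt{10381 + n} = \sqrt{10381 - 9001} = \sqrt{1380} = 2 \sqrt{345}$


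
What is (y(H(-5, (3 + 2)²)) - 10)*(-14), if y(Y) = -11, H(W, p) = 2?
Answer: 294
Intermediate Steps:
(y(H(-5, (3 + 2)²)) - 10)*(-14) = (-11 - 10)*(-14) = -21*(-14) = 294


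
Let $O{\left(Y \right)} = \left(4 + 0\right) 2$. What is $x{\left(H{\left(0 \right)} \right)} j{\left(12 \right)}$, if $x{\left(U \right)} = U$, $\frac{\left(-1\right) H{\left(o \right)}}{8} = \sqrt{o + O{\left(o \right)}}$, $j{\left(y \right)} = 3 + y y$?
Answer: $- 2352 \sqrt{2} \approx -3326.2$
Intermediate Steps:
$j{\left(y \right)} = 3 + y^{2}$
$O{\left(Y \right)} = 8$ ($O{\left(Y \right)} = 4 \cdot 2 = 8$)
$H{\left(o \right)} = - 8 \sqrt{8 + o}$ ($H{\left(o \right)} = - 8 \sqrt{o + 8} = - 8 \sqrt{8 + o}$)
$x{\left(H{\left(0 \right)} \right)} j{\left(12 \right)} = - 8 \sqrt{8 + 0} \left(3 + 12^{2}\right) = - 8 \sqrt{8} \left(3 + 144\right) = - 8 \cdot 2 \sqrt{2} \cdot 147 = - 16 \sqrt{2} \cdot 147 = - 2352 \sqrt{2}$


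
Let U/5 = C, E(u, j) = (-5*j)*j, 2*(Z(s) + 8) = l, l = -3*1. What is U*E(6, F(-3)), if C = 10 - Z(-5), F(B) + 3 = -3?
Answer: -17550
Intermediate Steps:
F(B) = -6 (F(B) = -3 - 3 = -6)
l = -3
Z(s) = -19/2 (Z(s) = -8 + (1/2)*(-3) = -8 - 3/2 = -19/2)
E(u, j) = -5*j**2
C = 39/2 (C = 10 - 1*(-19/2) = 10 + 19/2 = 39/2 ≈ 19.500)
U = 195/2 (U = 5*(39/2) = 195/2 ≈ 97.500)
U*E(6, F(-3)) = 195*(-5*(-6)**2)/2 = 195*(-5*36)/2 = (195/2)*(-180) = -17550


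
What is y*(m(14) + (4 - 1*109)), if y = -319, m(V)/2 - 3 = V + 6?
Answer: 18821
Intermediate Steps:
m(V) = 18 + 2*V (m(V) = 6 + 2*(V + 6) = 6 + 2*(6 + V) = 6 + (12 + 2*V) = 18 + 2*V)
y*(m(14) + (4 - 1*109)) = -319*((18 + 2*14) + (4 - 1*109)) = -319*((18 + 28) + (4 - 109)) = -319*(46 - 105) = -319*(-59) = 18821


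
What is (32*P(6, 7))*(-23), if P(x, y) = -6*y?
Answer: 30912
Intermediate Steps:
(32*P(6, 7))*(-23) = (32*(-6*7))*(-23) = (32*(-42))*(-23) = -1344*(-23) = 30912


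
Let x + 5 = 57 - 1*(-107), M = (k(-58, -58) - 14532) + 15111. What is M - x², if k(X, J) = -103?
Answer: -24805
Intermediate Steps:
M = 476 (M = (-103 - 14532) + 15111 = -14635 + 15111 = 476)
x = 159 (x = -5 + (57 - 1*(-107)) = -5 + (57 + 107) = -5 + 164 = 159)
M - x² = 476 - 1*159² = 476 - 1*25281 = 476 - 25281 = -24805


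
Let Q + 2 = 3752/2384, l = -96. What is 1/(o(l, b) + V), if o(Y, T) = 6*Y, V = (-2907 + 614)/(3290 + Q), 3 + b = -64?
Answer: -980293/565332082 ≈ -0.0017340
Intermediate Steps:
Q = -127/298 (Q = -2 + 3752/2384 = -2 + 3752*(1/2384) = -2 + 469/298 = -127/298 ≈ -0.42617)
b = -67 (b = -3 - 64 = -67)
V = -683314/980293 (V = (-2907 + 614)/(3290 - 127/298) = -2293/980293/298 = -2293*298/980293 = -683314/980293 ≈ -0.69705)
1/(o(l, b) + V) = 1/(6*(-96) - 683314/980293) = 1/(-576 - 683314/980293) = 1/(-565332082/980293) = -980293/565332082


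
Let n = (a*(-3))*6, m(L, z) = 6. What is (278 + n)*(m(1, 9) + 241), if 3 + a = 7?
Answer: 50882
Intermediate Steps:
a = 4 (a = -3 + 7 = 4)
n = -72 (n = (4*(-3))*6 = -12*6 = -72)
(278 + n)*(m(1, 9) + 241) = (278 - 72)*(6 + 241) = 206*247 = 50882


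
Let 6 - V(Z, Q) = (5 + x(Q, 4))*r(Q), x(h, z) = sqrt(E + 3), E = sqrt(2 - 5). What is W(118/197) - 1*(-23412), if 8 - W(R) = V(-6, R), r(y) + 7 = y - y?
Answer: 23379 - 7*sqrt(3 + I*sqrt(3)) ≈ 23366.0 - 3.372*I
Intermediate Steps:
r(y) = -7 (r(y) = -7 + (y - y) = -7 + 0 = -7)
E = I*sqrt(3) (E = sqrt(-3) = I*sqrt(3) ≈ 1.732*I)
x(h, z) = sqrt(3 + I*sqrt(3)) (x(h, z) = sqrt(I*sqrt(3) + 3) = sqrt(3 + I*sqrt(3)))
V(Z, Q) = 41 + 7*sqrt(3 + I*sqrt(3)) (V(Z, Q) = 6 - (5 + sqrt(3 + I*sqrt(3)))*(-7) = 6 - (-35 - 7*sqrt(3 + I*sqrt(3))) = 6 + (35 + 7*sqrt(3 + I*sqrt(3))) = 41 + 7*sqrt(3 + I*sqrt(3)))
W(R) = -33 - 7*sqrt(3 + I*sqrt(3)) (W(R) = 8 - (41 + 7*sqrt(3 + I*sqrt(3))) = 8 + (-41 - 7*sqrt(3 + I*sqrt(3))) = -33 - 7*sqrt(3 + I*sqrt(3)))
W(118/197) - 1*(-23412) = (-33 - 7*sqrt(3 + I*sqrt(3))) - 1*(-23412) = (-33 - 7*sqrt(3 + I*sqrt(3))) + 23412 = 23379 - 7*sqrt(3 + I*sqrt(3))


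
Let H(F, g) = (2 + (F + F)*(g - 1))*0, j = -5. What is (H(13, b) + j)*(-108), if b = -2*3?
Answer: 540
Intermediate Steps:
b = -6
H(F, g) = 0 (H(F, g) = (2 + (2*F)*(-1 + g))*0 = (2 + 2*F*(-1 + g))*0 = 0)
(H(13, b) + j)*(-108) = (0 - 5)*(-108) = -5*(-108) = 540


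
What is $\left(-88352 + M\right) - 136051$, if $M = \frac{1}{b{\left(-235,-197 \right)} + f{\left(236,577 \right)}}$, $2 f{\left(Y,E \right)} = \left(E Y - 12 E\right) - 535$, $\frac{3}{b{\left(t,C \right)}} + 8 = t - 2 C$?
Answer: $- \frac{4361422430305}{19435669} \approx -2.244 \cdot 10^{5}$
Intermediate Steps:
$b{\left(t,C \right)} = \frac{3}{-8 + t - 2 C}$ ($b{\left(t,C \right)} = \frac{3}{-8 - \left(- t + 2 C\right)} = \frac{3}{-8 + t - 2 C}$)
$f{\left(Y,E \right)} = - \frac{535}{2} - 6 E + \frac{E Y}{2}$ ($f{\left(Y,E \right)} = \frac{\left(E Y - 12 E\right) - 535}{2} = \frac{\left(- 12 E + E Y\right) - 535}{2} = \frac{-535 - 12 E + E Y}{2} = - \frac{535}{2} - 6 E + \frac{E Y}{2}$)
$M = \frac{302}{19435669}$ ($M = \frac{1}{\frac{3}{-8 - 235 - -394} - \left(\frac{7459}{2} - 68086\right)} = \frac{1}{\frac{3}{-8 - 235 + 394} - - \frac{128713}{2}} = \frac{1}{\frac{3}{151} + \frac{128713}{2}} = \frac{1}{\frac{19435669}{302}} = \frac{302}{19435669} \approx 1.5538 \cdot 10^{-5}$)
$\left(-88352 + M\right) - 136051 = \left(-88352 + \frac{302}{19435669}\right) - 136051 = - \frac{1717180227186}{19435669} - 136051 = - \frac{4361422430305}{19435669}$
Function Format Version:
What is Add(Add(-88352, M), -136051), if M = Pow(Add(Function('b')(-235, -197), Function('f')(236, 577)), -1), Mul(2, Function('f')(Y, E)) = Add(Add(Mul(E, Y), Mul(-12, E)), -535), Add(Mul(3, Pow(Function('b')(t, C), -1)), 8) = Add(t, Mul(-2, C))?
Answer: Rational(-4361422430305, 19435669) ≈ -2.2440e+5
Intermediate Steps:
Function('b')(t, C) = Mul(3, Pow(Add(-8, t, Mul(-2, C)), -1)) (Function('b')(t, C) = Mul(3, Pow(Add(-8, Add(t, Mul(-2, C))), -1)) = Mul(3, Pow(Add(-8, t, Mul(-2, C)), -1)))
Function('f')(Y, E) = Add(Rational(-535, 2), Mul(-6, E), Mul(Rational(1, 2), E, Y)) (Function('f')(Y, E) = Mul(Rational(1, 2), Add(Add(Mul(E, Y), Mul(-12, E)), -535)) = Mul(Rational(1, 2), Add(Add(Mul(-12, E), Mul(E, Y)), -535)) = Mul(Rational(1, 2), Add(-535, Mul(-12, E), Mul(E, Y))) = Add(Rational(-535, 2), Mul(-6, E), Mul(Rational(1, 2), E, Y)))
M = Rational(302, 19435669) (M = Pow(Add(Mul(3, Pow(Add(-8, -235, Mul(-2, -197)), -1)), Add(Rational(-535, 2), Mul(-6, 577), Mul(Rational(1, 2), 577, 236))), -1) = Pow(Add(Mul(3, Pow(Add(-8, -235, 394), -1)), Add(Rational(-535, 2), -3462, 68086)), -1) = Pow(Add(Mul(3, Pow(151, -1)), Rational(128713, 2)), -1) = Pow(Add(Mul(3, Rational(1, 151)), Rational(128713, 2)), -1) = Pow(Add(Rational(3, 151), Rational(128713, 2)), -1) = Pow(Rational(19435669, 302), -1) = Rational(302, 19435669) ≈ 1.5538e-5)
Add(Add(-88352, M), -136051) = Add(Add(-88352, Rational(302, 19435669)), -136051) = Add(Rational(-1717180227186, 19435669), -136051) = Rational(-4361422430305, 19435669)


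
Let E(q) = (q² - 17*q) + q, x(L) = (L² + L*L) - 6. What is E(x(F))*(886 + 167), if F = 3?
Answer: -50544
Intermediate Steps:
x(L) = -6 + 2*L² (x(L) = (L² + L²) - 6 = 2*L² - 6 = -6 + 2*L²)
E(q) = q² - 16*q
E(x(F))*(886 + 167) = ((-6 + 2*3²)*(-16 + (-6 + 2*3²)))*(886 + 167) = ((-6 + 2*9)*(-16 + (-6 + 2*9)))*1053 = ((-6 + 18)*(-16 + (-6 + 18)))*1053 = (12*(-16 + 12))*1053 = (12*(-4))*1053 = -48*1053 = -50544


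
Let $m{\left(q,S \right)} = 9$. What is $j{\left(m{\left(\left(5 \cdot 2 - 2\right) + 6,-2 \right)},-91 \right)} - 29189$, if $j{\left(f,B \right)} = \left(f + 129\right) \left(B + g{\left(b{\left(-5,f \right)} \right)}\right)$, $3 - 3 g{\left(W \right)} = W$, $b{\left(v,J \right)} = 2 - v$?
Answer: $-41931$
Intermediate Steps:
$g{\left(W \right)} = 1 - \frac{W}{3}$
$j{\left(f,B \right)} = \left(129 + f\right) \left(- \frac{4}{3} + B\right)$ ($j{\left(f,B \right)} = \left(f + 129\right) \left(B + \left(1 - \frac{2 - -5}{3}\right)\right) = \left(129 + f\right) \left(B + \left(1 - \frac{2 + 5}{3}\right)\right) = \left(129 + f\right) \left(B + \left(1 - \frac{7}{3}\right)\right) = \left(129 + f\right) \left(B - \frac{4}{3}\right) = \left(129 + f\right) \left(- \frac{4}{3} + B\right)$)
$j{\left(m{\left(\left(5 \cdot 2 - 2\right) + 6,-2 \right)},-91 \right)} - 29189 = \left(-172 + 129 \left(-91\right) - 12 - 819\right) - 29189 = \left(-172 - 11739 - 12 - 819\right) - 29189 = -12742 - 29189 = -41931$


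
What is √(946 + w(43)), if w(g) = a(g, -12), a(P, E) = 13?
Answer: √959 ≈ 30.968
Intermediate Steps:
w(g) = 13
√(946 + w(43)) = √(946 + 13) = √959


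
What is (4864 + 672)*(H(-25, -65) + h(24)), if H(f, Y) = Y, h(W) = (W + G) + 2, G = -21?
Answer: -332160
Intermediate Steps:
h(W) = -19 + W (h(W) = (W - 21) + 2 = (-21 + W) + 2 = -19 + W)
(4864 + 672)*(H(-25, -65) + h(24)) = (4864 + 672)*(-65 + (-19 + 24)) = 5536*(-65 + 5) = 5536*(-60) = -332160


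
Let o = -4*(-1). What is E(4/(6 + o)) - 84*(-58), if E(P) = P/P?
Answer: 4873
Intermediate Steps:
o = 4
E(P) = 1
E(4/(6 + o)) - 84*(-58) = 1 - 84*(-58) = 1 + 4872 = 4873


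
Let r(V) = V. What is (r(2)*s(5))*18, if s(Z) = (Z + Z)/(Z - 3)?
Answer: 180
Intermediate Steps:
s(Z) = 2*Z/(-3 + Z) (s(Z) = (2*Z)/(-3 + Z) = 2*Z/(-3 + Z))
(r(2)*s(5))*18 = (2*(2*5/(-3 + 5)))*18 = (2*(2*5/2))*18 = (2*(2*5*(½)))*18 = (2*5)*18 = 10*18 = 180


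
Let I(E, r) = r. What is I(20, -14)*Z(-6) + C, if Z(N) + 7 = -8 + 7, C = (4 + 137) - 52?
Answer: 201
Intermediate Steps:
C = 89 (C = 141 - 52 = 89)
Z(N) = -8 (Z(N) = -7 + (-8 + 7) = -7 - 1 = -8)
I(20, -14)*Z(-6) + C = -14*(-8) + 89 = 112 + 89 = 201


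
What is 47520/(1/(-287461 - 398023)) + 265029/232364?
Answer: -7569071334178491/232364 ≈ -3.2574e+10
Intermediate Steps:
47520/(1/(-287461 - 398023)) + 265029/232364 = 47520/(1/(-685484)) + 265029*(1/232364) = 47520/(-1/685484) + 265029/232364 = 47520*(-685484) + 265029/232364 = -32574199680 + 265029/232364 = -7569071334178491/232364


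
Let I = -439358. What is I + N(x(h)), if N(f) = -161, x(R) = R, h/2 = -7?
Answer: -439519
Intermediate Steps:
h = -14 (h = 2*(-7) = -14)
I + N(x(h)) = -439358 - 161 = -439519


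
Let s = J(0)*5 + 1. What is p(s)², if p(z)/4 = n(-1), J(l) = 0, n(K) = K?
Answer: 16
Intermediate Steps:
s = 1 (s = 0*5 + 1 = 0 + 1 = 1)
p(z) = -4 (p(z) = 4*(-1) = -4)
p(s)² = (-4)² = 16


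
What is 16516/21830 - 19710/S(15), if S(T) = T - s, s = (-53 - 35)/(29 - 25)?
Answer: -5806192/10915 ≈ -531.95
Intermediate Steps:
s = -22 (s = -88/4 = -88*¼ = -22)
S(T) = 22 + T (S(T) = T - 1*(-22) = T + 22 = 22 + T)
16516/21830 - 19710/S(15) = 16516/21830 - 19710/(22 + 15) = 16516*(1/21830) - 19710/37 = 8258/10915 - 19710*1/37 = 8258/10915 - 19710/37 = -5806192/10915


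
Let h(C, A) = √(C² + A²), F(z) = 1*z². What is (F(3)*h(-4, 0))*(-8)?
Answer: -288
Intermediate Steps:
F(z) = z²
h(C, A) = √(A² + C²)
(F(3)*h(-4, 0))*(-8) = (3²*√(0² + (-4)²))*(-8) = (9*√(0 + 16))*(-8) = (9*√16)*(-8) = (9*4)*(-8) = 36*(-8) = -288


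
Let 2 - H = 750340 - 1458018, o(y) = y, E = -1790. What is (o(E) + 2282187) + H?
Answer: 2988077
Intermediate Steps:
H = 707680 (H = 2 - (750340 - 1458018) = 2 - 1*(-707678) = 2 + 707678 = 707680)
(o(E) + 2282187) + H = (-1790 + 2282187) + 707680 = 2280397 + 707680 = 2988077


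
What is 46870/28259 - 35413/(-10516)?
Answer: 135783717/27015604 ≈ 5.0261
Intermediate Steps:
46870/28259 - 35413/(-10516) = 46870*(1/28259) - 35413*(-1/10516) = 46870/28259 + 35413/10516 = 135783717/27015604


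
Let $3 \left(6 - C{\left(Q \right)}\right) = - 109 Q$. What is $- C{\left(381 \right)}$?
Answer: $-13849$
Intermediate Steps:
$C{\left(Q \right)} = 6 + \frac{109 Q}{3}$ ($C{\left(Q \right)} = 6 - \frac{\left(-109\right) Q}{3} = 6 + \frac{109 Q}{3}$)
$- C{\left(381 \right)} = - (6 + \frac{109}{3} \cdot 381) = - (6 + 13843) = \left(-1\right) 13849 = -13849$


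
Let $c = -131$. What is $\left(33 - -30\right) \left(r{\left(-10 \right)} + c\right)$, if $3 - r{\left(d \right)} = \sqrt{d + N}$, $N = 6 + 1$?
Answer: $-8064 - 63 i \sqrt{3} \approx -8064.0 - 109.12 i$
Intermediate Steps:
$N = 7$
$r{\left(d \right)} = 3 - \sqrt{7 + d}$ ($r{\left(d \right)} = 3 - \sqrt{d + 7} = 3 - \sqrt{7 + d}$)
$\left(33 - -30\right) \left(r{\left(-10 \right)} + c\right) = \left(33 - -30\right) \left(\left(3 - \sqrt{7 - 10}\right) - 131\right) = \left(33 + 30\right) \left(\left(3 - \sqrt{-3}\right) - 131\right) = 63 \left(\left(3 - i \sqrt{3}\right) - 131\right) = 63 \left(-128 - i \sqrt{3}\right) = -8064 - 63 i \sqrt{3}$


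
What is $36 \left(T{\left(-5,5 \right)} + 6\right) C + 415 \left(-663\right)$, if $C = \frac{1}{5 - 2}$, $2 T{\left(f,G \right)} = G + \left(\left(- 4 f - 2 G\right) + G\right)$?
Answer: $-274953$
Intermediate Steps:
$T{\left(f,G \right)} = - 2 f$ ($T{\left(f,G \right)} = \frac{G + \left(\left(- 4 f - 2 G\right) + G\right)}{2} = \frac{G - \left(G + 4 f\right)}{2} = \frac{\left(-4\right) f}{2} = - 2 f$)
$C = \frac{1}{3} \approx 0.33333$
$36 \left(T{\left(-5,5 \right)} + 6\right) C + 415 \left(-663\right) = 36 \left(\left(-2\right) \left(-5\right) + 6\right) \frac{1}{3} + 415 \left(-663\right) = 36 \left(10 + 6\right) \frac{1}{3} - 275145 = 36 \cdot 16 \cdot \frac{1}{3} - 275145 = 36 \cdot \frac{16}{3} - 275145 = 192 - 275145 = -274953$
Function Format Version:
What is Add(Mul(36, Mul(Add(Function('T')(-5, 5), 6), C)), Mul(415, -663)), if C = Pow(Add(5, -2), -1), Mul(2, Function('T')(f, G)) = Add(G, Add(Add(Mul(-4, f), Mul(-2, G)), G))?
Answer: -274953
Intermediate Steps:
Function('T')(f, G) = Mul(-2, f) (Function('T')(f, G) = Mul(Rational(1, 2), Add(G, Add(Add(Mul(-4, f), Mul(-2, G)), G))) = Mul(Rational(1, 2), Add(G, Add(Mul(-1, G), Mul(-4, f)))) = Mul(Rational(1, 2), Mul(-4, f)) = Mul(-2, f))
C = Rational(1, 3) (C = Pow(3, -1) = Rational(1, 3) ≈ 0.33333)
Add(Mul(36, Mul(Add(Function('T')(-5, 5), 6), C)), Mul(415, -663)) = Add(Mul(36, Mul(Add(Mul(-2, -5), 6), Rational(1, 3))), Mul(415, -663)) = Add(Mul(36, Mul(Add(10, 6), Rational(1, 3))), -275145) = Add(Mul(36, Mul(16, Rational(1, 3))), -275145) = Add(Mul(36, Rational(16, 3)), -275145) = Add(192, -275145) = -274953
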